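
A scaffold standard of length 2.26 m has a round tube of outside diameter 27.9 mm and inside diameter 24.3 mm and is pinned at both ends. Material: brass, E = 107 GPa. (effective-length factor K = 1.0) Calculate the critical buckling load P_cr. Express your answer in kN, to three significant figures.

P_cr ≈ 2.61 kN

d_o = 27.9 mm, d_i = 24.3 mm
I = π(d_o⁴ − d_i⁴)/64 = π(27.9⁴ − 24.30⁴)/64 = 1.263×10^4 mm⁴
I = 1.263×10^4 mm⁴ = 1.263×10^-8 m⁴
Effective length L_e = K·L = 1 × 2.26 = 2.260 m
P_cr = π²EI / L_e² = π² × 107×10⁹ × 1.263×10^-8 / 2.260² = 2.611×10^3 N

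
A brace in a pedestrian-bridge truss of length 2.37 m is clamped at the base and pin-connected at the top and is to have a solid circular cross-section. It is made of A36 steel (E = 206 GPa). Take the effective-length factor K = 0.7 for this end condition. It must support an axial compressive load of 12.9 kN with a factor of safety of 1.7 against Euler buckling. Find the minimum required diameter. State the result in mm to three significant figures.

d ≈ 27.9 mm

Required P_cr = n·P = 1.7 × 12.9 = 21.93 kN
L_e = K·L = 0.7 × 2.37 = 1.659 m
Required I = P_cr·L_e²/(π²E) = 2.193×10^4 × 1.659² / (π² × 2.06×10^11) = 2.969×10^-8 m⁴
I_req = 2.969×10^4 mm⁴
Solid circle: I = πd⁴/64  ⇒  d = (64I/π)^(1/4) = (64×2.969×10^4/π)^(1/4) = 27.9 mm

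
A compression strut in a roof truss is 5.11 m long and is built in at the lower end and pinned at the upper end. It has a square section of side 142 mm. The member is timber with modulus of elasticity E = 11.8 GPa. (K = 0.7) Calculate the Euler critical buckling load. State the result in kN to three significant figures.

P_cr ≈ 308 kN

I = a⁴/12 = 142⁴/12 = 3.388×10^7 mm⁴
I = 3.388×10^7 mm⁴ = 3.388×10^-5 m⁴
Effective length L_e = K·L = 0.7 × 5.11 = 3.577 m
P_cr = π²EI / L_e² = π² × 11.8×10⁹ × 3.388×10^-5 / 3.577² = 3.084×10^5 N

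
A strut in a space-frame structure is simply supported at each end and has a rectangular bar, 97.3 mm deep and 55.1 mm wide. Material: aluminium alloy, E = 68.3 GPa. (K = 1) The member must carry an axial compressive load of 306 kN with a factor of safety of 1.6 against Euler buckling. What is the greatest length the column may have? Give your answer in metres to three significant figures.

L_max ≈ 1.37 m

Buckling occurs about the weak axis: I_min = h·b³/12 with b = 55.1 mm (the shorter side).
I_min = 97.3×55.1³/12 = 1.356×10^6 mm⁴
I = 1.356×10^-6 m⁴
Required critical load P_cr = n·P = 1.6 × 306 = 489.6 kN = 4.896×10^5 N
From P_cr = π²EI/(K·L)²:  L = (1/K)·√(π²EI/P_cr) = (1/1)·√(π²×6.83×10^10×1.356×10^-6/4.896×10^5)
L = 1.37 m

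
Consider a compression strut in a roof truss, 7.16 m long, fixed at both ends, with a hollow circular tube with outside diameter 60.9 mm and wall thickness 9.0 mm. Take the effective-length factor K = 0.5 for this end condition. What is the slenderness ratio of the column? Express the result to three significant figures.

Inner diameter d_i = 60.9 − 2×9.0 = 42.90 mm
I = π(d_o⁴ − d_i⁴)/64 = π(60.9⁴ − 42.90⁴)/64 = 5.089×10^5 mm⁴
A = 1.467×10^3 mm²;  r_min = √(I/A) = √(5.089×10^5/1.467×10^3) = 18.62 mm
L_e = K·L = 0.5 × 7.16 m = 3.580 m = 3580.0 mm
λ = L_e / r_min = 3580.0 / 18.62 = 192

λ ≈ 192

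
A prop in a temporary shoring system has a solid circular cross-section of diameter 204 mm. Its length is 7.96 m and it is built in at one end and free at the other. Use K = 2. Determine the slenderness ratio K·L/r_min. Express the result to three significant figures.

λ ≈ 312

For a solid circle r = d/4 = 204/4 = 51.00 mm
L_e = K·L = 2 × 7.96 m = 15.92 m = 15920 mm
λ = L_e / r_min = 15920 / 51.00 = 312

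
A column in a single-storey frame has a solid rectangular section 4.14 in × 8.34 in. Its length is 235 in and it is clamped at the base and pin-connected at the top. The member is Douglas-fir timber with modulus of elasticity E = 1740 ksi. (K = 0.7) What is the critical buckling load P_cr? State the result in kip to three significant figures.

P_cr ≈ 31.3 kip

Buckling occurs about the weak axis: I_min = h·b³/12 with b = 4.14 in (the shorter side).
I_min = 8.34×4.14³/12 = 49.32 in⁴
Effective length L_e = K·L = 0.7 × 235 = 164.5 in
P_cr = π²EI / L_e² = π² × 1740×10³ × 49.32 / 164.5² = 3.130×10^4 lb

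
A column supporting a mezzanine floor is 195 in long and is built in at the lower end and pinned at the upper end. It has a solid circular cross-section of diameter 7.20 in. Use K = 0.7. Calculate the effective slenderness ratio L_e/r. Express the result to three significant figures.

I = πd⁴/64 = π×7.20⁴/64 = 131.9 in⁴
A = 40.72 in²;  r_min = √(I/A) = √(131.9/40.72) = 1.800 in
L_e = K·L = 0.7 × 195 = 136.5 in
λ = L_e / r_min = 136.50 / 1.800 = 75.8

λ ≈ 75.8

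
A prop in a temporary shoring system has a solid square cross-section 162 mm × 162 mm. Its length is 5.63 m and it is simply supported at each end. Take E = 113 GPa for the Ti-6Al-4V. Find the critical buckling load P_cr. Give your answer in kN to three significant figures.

P_cr ≈ 2020 kN

I = a⁴/12 = 162⁴/12 = 5.740×10^7 mm⁴
I = 5.740×10^7 mm⁴ = 5.740×10^-5 m⁴
Effective length L_e = K·L = 1 × 5.63 = 5.630 m
P_cr = π²EI / L_e² = π² × 113×10⁹ × 5.740×10^-5 / 5.630² = 2.019×10^6 N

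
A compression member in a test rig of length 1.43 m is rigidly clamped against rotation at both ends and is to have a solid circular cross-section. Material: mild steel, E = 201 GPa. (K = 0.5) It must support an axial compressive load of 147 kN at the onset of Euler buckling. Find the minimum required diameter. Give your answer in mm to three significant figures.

L_e = K·L = 0.5 × 1.43 = 0.7150 m
Required I = P_cr·L_e²/(π²E) = 1.470×10^5 × 0.7150² / (π² × 2.01×10^11) = 3.788×10^-8 m⁴
I_req = 3.788×10^4 mm⁴
Solid circle: I = πd⁴/64  ⇒  d = (64I/π)^(1/4) = (64×3.788×10^4/π)^(1/4) = 29.6 mm

d ≈ 29.6 mm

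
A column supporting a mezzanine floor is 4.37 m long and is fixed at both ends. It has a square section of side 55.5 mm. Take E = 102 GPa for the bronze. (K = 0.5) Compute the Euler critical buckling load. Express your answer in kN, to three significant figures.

P_cr ≈ 167 kN

I = a⁴/12 = 55.5⁴/12 = 7.907×10^5 mm⁴
I = 7.907×10^5 mm⁴ = 7.907×10^-7 m⁴
Effective length L_e = K·L = 0.5 × 4.37 = 2.185 m
P_cr = π²EI / L_e² = π² × 102×10⁹ × 7.907×10^-7 / 2.185² = 1.667×10^5 N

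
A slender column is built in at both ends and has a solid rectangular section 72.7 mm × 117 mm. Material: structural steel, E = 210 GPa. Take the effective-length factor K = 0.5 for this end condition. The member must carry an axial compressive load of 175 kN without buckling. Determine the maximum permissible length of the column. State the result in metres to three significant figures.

L_max ≈ 13.3 m

Buckling occurs about the weak axis: I_min = h·b³/12 with b = 72.7 mm (the shorter side).
I_min = 117×72.7³/12 = 3.746×10^6 mm⁴
I = 3.746×10^-6 m⁴
At the buckling limit P_cr = P = 1.750×10^5 N
From P_cr = π²EI/(K·L)²:  L = (1/K)·√(π²EI/P_cr) = (1/0.5)·√(π²×2.10×10^11×3.746×10^-6/1.750×10^5)
L = 13.3 m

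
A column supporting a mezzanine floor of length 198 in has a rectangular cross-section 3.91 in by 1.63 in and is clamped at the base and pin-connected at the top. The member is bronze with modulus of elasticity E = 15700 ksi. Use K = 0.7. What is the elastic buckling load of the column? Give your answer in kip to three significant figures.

P_cr ≈ 11.4 kip

Buckling occurs about the weak axis: I_min = h·b³/12 with b = 1.63 in (the shorter side).
I_min = 3.91×1.63³/12 = 1.411 in⁴
Effective length L_e = K·L = 0.7 × 198 = 138.6 in
P_cr = π²EI / L_e² = π² × 15700×10³ × 1.411 / 138.6² = 1.138×10^4 lb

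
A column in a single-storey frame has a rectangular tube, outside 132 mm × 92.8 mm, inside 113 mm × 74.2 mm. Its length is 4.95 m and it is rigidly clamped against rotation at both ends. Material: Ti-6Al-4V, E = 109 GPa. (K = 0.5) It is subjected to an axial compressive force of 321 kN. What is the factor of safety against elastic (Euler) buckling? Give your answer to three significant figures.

Weak-axis I_min = (h_o·b_o³ − h_i·b_i³)/12 with b_o = 92.8, b_i = 74.20 mm (shorter outer/inner sides).
I_min = (132×92.8³ − 113.0×74.20³)/12 = 4.944×10^6 mm⁴
I = 4.944×10^6 mm⁴ = 4.944×10^-6 m⁴
Effective length L_e = K·L = 0.5 × 4.95 = 2.475 m
P_cr = π²EI / L_e² = π² × 109×10⁹ × 4.944×10^-6 / 2.475² = 8.683×10^5 N
Factor of safety n = P_cr / P = 868.28 / 321 = 2.70

n ≈ 2.70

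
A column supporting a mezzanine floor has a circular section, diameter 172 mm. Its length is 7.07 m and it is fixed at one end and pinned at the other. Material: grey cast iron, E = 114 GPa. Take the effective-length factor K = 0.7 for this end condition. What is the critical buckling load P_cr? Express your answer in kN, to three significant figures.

I = πd⁴/64 = π×172⁴/64 = 4.296×10^7 mm⁴
I = 4.296×10^7 mm⁴ = 4.296×10^-5 m⁴
Effective length L_e = K·L = 0.7 × 7.07 = 4.949 m
P_cr = π²EI / L_e² = π² × 114×10⁹ × 4.296×10^-5 / 4.949² = 1.974×10^6 N

P_cr ≈ 1970 kN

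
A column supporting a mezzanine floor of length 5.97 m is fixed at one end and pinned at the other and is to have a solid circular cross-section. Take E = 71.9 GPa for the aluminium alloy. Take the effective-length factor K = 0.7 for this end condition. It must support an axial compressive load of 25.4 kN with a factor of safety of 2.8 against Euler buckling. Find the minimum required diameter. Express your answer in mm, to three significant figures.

Required P_cr = n·P = 2.8 × 25.4 = 71.12 kN
L_e = K·L = 0.7 × 5.97 = 4.179 m
Required I = P_cr·L_e²/(π²E) = 7.112×10^4 × 4.179² / (π² × 7.19×10^10) = 1.750×10^-6 m⁴
I_req = 1.750×10^6 mm⁴
Solid circle: I = πd⁴/64  ⇒  d = (64I/π)^(1/4) = (64×1.750×10^6/π)^(1/4) = 77.3 mm

d ≈ 77.3 mm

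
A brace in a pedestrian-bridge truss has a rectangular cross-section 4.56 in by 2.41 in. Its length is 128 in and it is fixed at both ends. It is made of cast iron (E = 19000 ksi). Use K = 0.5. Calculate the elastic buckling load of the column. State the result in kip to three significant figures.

Buckling occurs about the weak axis: I_min = h·b³/12 with b = 2.41 in (the shorter side).
I_min = 4.56×2.41³/12 = 5.319 in⁴
Effective length L_e = K·L = 0.5 × 128 = 64.00 in
P_cr = π²EI / L_e² = π² × 19000×10³ × 5.319 / 64.00² = 2.435×10^5 lb

P_cr ≈ 244 kip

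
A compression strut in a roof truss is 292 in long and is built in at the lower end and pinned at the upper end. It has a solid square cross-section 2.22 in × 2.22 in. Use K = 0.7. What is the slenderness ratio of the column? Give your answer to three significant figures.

λ ≈ 319

For a square r = a/√12 = 2.22/√12 = 0.6409 in
L_e = K·L = 0.7 × 292 = 204.4 in
λ = L_e / r_min = 204.40 / 0.6409 = 319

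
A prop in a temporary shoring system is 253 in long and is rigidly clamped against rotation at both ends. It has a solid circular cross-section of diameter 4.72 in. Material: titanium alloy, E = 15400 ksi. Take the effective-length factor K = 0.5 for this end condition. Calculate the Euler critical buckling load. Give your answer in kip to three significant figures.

I = πd⁴/64 = π×4.72⁴/64 = 24.36 in⁴
Effective length L_e = K·L = 0.5 × 253 = 126.5 in
P_cr = π²EI / L_e² = π² × 15400×10³ × 24.36 / 126.5² = 2.314×10^5 lb

P_cr ≈ 231 kip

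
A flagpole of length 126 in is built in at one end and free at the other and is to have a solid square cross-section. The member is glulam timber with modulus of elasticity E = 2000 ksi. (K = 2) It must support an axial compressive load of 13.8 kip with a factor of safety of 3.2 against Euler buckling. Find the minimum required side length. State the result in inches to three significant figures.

Required P_cr = n·P = 3.2 × 13.8 = 44.16 kip
L_e = K·L = 2 × 126 = 252.0 in
Required I = P_cr·L_e²/(π²E) = 4.416×10^4 × 252.0² / (π² × 2.00×10^6) = 142.1 in⁴
Solid square: I = a⁴/12  ⇒  a = (12I)^(1/4) = (12×142.1)^(1/4) = 6.43 in

a ≈ 6.43 in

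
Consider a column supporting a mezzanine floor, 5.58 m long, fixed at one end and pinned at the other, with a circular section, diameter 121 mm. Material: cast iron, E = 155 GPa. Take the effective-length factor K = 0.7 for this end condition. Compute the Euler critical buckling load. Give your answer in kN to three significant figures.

I = πd⁴/64 = π×121⁴/64 = 1.052×10^7 mm⁴
I = 1.052×10^7 mm⁴ = 1.052×10^-5 m⁴
Effective length L_e = K·L = 0.7 × 5.58 = 3.906 m
P_cr = π²EI / L_e² = π² × 155×10⁹ × 1.052×10^-5 / 3.906² = 1.055×10^6 N

P_cr ≈ 1060 kN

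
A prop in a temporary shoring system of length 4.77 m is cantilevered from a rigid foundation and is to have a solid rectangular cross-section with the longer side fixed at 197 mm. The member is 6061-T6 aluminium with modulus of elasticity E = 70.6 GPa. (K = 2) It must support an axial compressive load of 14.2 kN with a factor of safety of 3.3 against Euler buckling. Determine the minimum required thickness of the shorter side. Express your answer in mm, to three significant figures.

b ≈ 72.0 mm

Required P_cr = n·P = 3.3 × 14.2 = 46.86 kN
L_e = K·L = 2 × 4.77 = 9.540 m
Required I = P_cr·L_e²/(π²E) = 4.686×10^4 × 9.540² / (π² × 7.06×10^10) = 6.121×10^-6 m⁴
I_req = 6.121×10^6 mm⁴
Rectangle, weak axis: I_min = h·b³/12 with h = 197 mm fixed  ⇒  b = (12I/h)^(1/3) = 72.0 mm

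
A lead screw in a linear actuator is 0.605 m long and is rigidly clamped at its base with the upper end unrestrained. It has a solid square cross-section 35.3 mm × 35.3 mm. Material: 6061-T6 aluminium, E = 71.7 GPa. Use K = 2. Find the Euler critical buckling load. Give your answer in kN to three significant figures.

P_cr ≈ 62.5 kN

I = a⁴/12 = 35.3⁴/12 = 1.294×10^5 mm⁴
I = 1.294×10^5 mm⁴ = 1.294×10^-7 m⁴
Effective length L_e = K·L = 2 × 0.605 = 1.210 m
P_cr = π²EI / L_e² = π² × 71.7×10⁹ × 1.294×10^-7 / 1.210² = 6.254×10^4 N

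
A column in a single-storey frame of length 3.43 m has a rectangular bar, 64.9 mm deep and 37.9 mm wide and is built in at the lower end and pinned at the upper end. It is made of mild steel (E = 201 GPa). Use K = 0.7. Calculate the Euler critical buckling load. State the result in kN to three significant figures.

P_cr ≈ 101 kN

Buckling occurs about the weak axis: I_min = h·b³/12 with b = 37.9 mm (the shorter side).
I_min = 64.9×37.9³/12 = 2.944×10^5 mm⁴
I = 2.944×10^5 mm⁴ = 2.944×10^-7 m⁴
Effective length L_e = K·L = 0.7 × 3.43 = 2.401 m
P_cr = π²EI / L_e² = π² × 201×10⁹ × 2.944×10^-7 / 2.401² = 1.013×10^5 N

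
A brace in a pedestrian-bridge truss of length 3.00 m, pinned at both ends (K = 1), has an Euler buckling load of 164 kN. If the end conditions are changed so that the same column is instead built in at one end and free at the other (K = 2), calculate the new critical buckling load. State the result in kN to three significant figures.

P_cr ≈ 41.0 kN

P_cr ∝ 1/K², so P_cr,new = P_cr,old × (K_old/K_new)² = 164 × (1/2)²
= 164 × 0.2500 = 41.0 kN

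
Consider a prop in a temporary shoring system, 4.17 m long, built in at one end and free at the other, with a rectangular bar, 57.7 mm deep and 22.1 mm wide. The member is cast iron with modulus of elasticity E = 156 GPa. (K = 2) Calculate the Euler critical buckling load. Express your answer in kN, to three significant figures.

P_cr ≈ 1.15 kN

Buckling occurs about the weak axis: I_min = h·b³/12 with b = 22.1 mm (the shorter side).
I_min = 57.7×22.1³/12 = 5.190×10^4 mm⁴
I = 5.190×10^4 mm⁴ = 5.190×10^-8 m⁴
Effective length L_e = K·L = 2 × 4.17 = 8.340 m
P_cr = π²EI / L_e² = π² × 156×10⁹ × 5.190×10^-8 / 8.340² = 1.149×10^3 N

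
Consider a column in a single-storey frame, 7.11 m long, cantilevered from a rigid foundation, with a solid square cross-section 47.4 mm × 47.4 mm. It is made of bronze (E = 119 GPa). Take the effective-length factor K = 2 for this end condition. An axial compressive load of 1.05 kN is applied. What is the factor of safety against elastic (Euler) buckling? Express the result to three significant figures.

n ≈ 2.33

I = a⁴/12 = 47.4⁴/12 = 4.207×10^5 mm⁴
I = 4.207×10^5 mm⁴ = 4.207×10^-7 m⁴
Effective length L_e = K·L = 2 × 7.11 = 14.22 m
P_cr = π²EI / L_e² = π² × 119×10⁹ × 4.207×10^-7 / 14.22² = 2.443×10^3 N
Factor of safety n = P_cr / P = 2.4433 / 1.05 = 2.33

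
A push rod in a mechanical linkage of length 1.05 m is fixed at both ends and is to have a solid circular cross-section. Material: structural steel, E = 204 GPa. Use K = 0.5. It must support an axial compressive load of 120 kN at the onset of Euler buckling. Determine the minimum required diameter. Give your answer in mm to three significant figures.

L_e = K·L = 0.5 × 1.05 = 0.5250 m
Required I = P_cr·L_e²/(π²E) = 1.200×10^5 × 0.5250² / (π² × 2.04×10^11) = 1.643×10^-8 m⁴
I_req = 1.643×10^4 mm⁴
Solid circle: I = πd⁴/64  ⇒  d = (64I/π)^(1/4) = (64×1.643×10^4/π)^(1/4) = 24.1 mm

d ≈ 24.1 mm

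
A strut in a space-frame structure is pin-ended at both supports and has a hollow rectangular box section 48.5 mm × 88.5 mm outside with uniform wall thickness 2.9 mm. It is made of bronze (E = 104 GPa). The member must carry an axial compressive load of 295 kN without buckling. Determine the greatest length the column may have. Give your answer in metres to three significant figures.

Inner dimensions: h_i = 88.5 − 2×2.9 = 82.70 mm, b_i = 48.5 − 2×2.9 = 42.70 mm
Weak-axis I_min = (h_o·b_o³ − h_i·b_i³)/12 with b_o = 48.5, b_i = 42.70 mm (shorter outer/inner sides).
I_min = (88.5×48.5³ − 82.70×42.70³)/12 = 3.048×10^5 mm⁴
I = 3.048×10^-7 m⁴
At the buckling limit P_cr = P = 2.950×10^5 N
From P_cr = π²EI/(K·L)²:  L = (1/K)·√(π²EI/P_cr) = (1/1)·√(π²×1.04×10^11×3.048×10^-7/2.950×10^5)
L = 1.03 m

L_max ≈ 1.03 m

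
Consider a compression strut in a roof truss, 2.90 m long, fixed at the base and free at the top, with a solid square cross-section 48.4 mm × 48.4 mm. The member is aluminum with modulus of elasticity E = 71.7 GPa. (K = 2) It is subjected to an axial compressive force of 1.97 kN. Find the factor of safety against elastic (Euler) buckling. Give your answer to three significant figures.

n ≈ 4.88

I = a⁴/12 = 48.4⁴/12 = 4.573×10^5 mm⁴
I = 4.573×10^5 mm⁴ = 4.573×10^-7 m⁴
Effective length L_e = K·L = 2 × 2.90 = 5.800 m
P_cr = π²EI / L_e² = π² × 71.7×10⁹ × 4.573×10^-7 / 5.800² = 9.620×10^3 N
Factor of safety n = P_cr / P = 9.6197 / 1.97 = 4.88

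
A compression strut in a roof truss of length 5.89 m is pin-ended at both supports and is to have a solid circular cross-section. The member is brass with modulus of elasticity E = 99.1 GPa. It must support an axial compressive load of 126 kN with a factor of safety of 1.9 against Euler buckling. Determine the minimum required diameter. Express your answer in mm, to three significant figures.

d ≈ 115 mm

Required P_cr = n·P = 1.9 × 126 = 239.4 kN
L_e = K·L = 1 × 5.89 = 5.890 m
Required I = P_cr·L_e²/(π²E) = 2.394×10^5 × 5.890² / (π² × 9.91×10^10) = 8.491×10^-6 m⁴
I_req = 8.491×10^6 mm⁴
Solid circle: I = πd⁴/64  ⇒  d = (64I/π)^(1/4) = (64×8.491×10^6/π)^(1/4) = 115 mm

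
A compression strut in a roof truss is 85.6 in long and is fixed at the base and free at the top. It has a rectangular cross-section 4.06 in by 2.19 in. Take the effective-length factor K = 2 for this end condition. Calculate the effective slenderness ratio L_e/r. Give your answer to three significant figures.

λ ≈ 271

For a rectangle r_min = b/√12 = 2.19/√12 = 0.6322 in
L_e = K·L = 2 × 85.6 = 171.2 in
λ = L_e / r_min = 171.20 / 0.6322 = 271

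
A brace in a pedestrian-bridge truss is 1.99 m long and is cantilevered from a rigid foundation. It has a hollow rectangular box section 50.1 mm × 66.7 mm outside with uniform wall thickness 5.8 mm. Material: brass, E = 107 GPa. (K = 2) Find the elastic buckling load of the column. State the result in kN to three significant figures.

Inner dimensions: h_i = 66.7 − 2×5.8 = 55.10 mm, b_i = 50.1 − 2×5.8 = 38.50 mm
Weak-axis I_min = (h_o·b_o³ − h_i·b_i³)/12 with b_o = 50.1, b_i = 38.50 mm (shorter outer/inner sides).
I_min = (66.7×50.1³ − 55.10×38.50³)/12 = 4.369×10^5 mm⁴
I = 4.369×10^5 mm⁴ = 4.369×10^-7 m⁴
Effective length L_e = K·L = 2 × 1.99 = 3.980 m
P_cr = π²EI / L_e² = π² × 107×10⁹ × 4.369×10^-7 / 3.980² = 2.913×10^4 N

P_cr ≈ 29.1 kN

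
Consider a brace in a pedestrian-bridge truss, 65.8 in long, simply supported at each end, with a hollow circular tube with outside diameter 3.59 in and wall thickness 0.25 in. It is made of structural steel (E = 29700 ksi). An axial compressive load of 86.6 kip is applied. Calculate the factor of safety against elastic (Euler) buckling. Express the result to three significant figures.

n ≈ 2.88

Inner diameter d_i = 3.59 − 2×0.25 = 3.090 in
I = π(d_o⁴ − d_i⁴)/64 = π(3.59⁴ − 3.090⁴)/64 = 3.678 in⁴
Effective length L_e = K·L = 1 × 65.8 = 65.80 in
P_cr = π²EI / L_e² = π² × 29700×10³ × 3.678 / 65.80² = 2.490×10^5 lb
Factor of safety n = P_cr / P = 249.04 / 86.6 = 2.88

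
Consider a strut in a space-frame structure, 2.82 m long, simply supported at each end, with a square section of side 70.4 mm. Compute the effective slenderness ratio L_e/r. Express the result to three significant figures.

For a square r = a/√12 = 70.4/√12 = 20.32 mm
L_e = K·L = 1 × 2.82 m = 2.820 m = 2820.0 mm
λ = L_e / r_min = 2820.0 / 20.32 = 139

λ ≈ 139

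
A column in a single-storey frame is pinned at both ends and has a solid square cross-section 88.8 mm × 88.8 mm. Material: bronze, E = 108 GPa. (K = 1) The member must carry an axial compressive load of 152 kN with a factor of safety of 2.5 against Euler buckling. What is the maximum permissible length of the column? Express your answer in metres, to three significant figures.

L_max ≈ 3.81 m

I = a⁴/12 = 88.8⁴/12 = 5.182×10^6 mm⁴
I = 5.182×10^-6 m⁴
Required critical load P_cr = n·P = 2.5 × 152 = 380.0 kN = 3.800×10^5 N
From P_cr = π²EI/(K·L)²:  L = (1/K)·√(π²EI/P_cr) = (1/1)·√(π²×1.08×10^11×5.182×10^-6/3.800×10^5)
L = 3.81 m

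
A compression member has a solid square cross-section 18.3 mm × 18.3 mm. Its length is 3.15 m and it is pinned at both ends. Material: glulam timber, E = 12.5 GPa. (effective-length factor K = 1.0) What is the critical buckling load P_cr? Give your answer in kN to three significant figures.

P_cr ≈ 0.116 kN

I = a⁴/12 = 18.3⁴/12 = 9.346×10^3 mm⁴
I = 9.346×10^3 mm⁴ = 9.346×10^-9 m⁴
Effective length L_e = K·L = 1 × 3.15 = 3.150 m
P_cr = π²EI / L_e² = π² × 12.5×10⁹ × 9.346×10^-9 / 3.150² = 116.2 N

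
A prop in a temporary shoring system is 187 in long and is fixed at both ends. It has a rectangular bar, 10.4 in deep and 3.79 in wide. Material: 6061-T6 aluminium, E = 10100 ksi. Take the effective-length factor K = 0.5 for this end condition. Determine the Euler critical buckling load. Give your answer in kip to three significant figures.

P_cr ≈ 538 kip

Buckling occurs about the weak axis: I_min = h·b³/12 with b = 3.79 in (the shorter side).
I_min = 10.4×3.79³/12 = 47.18 in⁴
Effective length L_e = K·L = 0.5 × 187 = 93.50 in
P_cr = π²EI / L_e² = π² × 10100×10³ × 47.18 / 93.50² = 5.380×10^5 lb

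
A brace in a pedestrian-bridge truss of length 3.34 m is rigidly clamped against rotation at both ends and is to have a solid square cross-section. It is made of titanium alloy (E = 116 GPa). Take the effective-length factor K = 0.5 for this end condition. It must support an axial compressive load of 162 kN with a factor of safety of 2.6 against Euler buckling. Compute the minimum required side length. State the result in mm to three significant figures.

Required P_cr = n·P = 2.6 × 162 = 421.2 kN
L_e = K·L = 0.5 × 3.34 = 1.670 m
Required I = P_cr·L_e²/(π²E) = 4.212×10^5 × 1.670² / (π² × 1.16×10^11) = 1.026×10^-6 m⁴
I_req = 1.026×10^6 mm⁴
Solid square: I = a⁴/12  ⇒  a = (12I)^(1/4) = (12×1.026×10^6)^(1/4) = 59.2 mm

a ≈ 59.2 mm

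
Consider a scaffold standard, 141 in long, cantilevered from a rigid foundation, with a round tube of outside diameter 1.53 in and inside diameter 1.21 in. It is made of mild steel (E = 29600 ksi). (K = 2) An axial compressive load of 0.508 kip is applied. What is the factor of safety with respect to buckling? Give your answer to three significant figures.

n ≈ 1.18

d_o = 1.53 in, d_i = 1.21 in
I = π(d_o⁴ − d_i⁴)/64 = π(1.53⁴ − 1.210⁴)/64 = 0.1638 in⁴
Effective length L_e = K·L = 2 × 141 = 282.0 in
P_cr = π²EI / L_e² = π² × 29600×10³ × 0.1638 / 282.0² = 601.6 lb
Factor of safety n = P_cr / P = 0.60161 / 0.508 = 1.18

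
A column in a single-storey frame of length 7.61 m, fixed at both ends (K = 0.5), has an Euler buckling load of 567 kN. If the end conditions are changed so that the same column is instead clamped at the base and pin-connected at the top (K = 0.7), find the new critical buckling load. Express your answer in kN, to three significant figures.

P_cr ∝ 1/K², so P_cr,new = P_cr,old × (K_old/K_new)² = 567 × (0.5/0.7)²
= 567 × 0.5102 = 289 kN

P_cr ≈ 289 kN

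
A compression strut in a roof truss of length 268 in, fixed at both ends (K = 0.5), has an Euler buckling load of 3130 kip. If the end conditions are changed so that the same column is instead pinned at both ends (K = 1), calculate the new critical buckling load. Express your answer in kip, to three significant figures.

P_cr ∝ 1/K², so P_cr,new = P_cr,old × (K_old/K_new)² = 3130 × (0.5/1)²
= 3130 × 0.2500 = 782 kip

P_cr ≈ 782 kip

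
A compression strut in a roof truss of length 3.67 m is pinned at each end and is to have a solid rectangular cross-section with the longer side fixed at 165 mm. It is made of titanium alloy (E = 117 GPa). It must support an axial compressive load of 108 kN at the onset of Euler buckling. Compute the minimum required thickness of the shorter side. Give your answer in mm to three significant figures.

L_e = K·L = 1 × 3.67 = 3.670 m
Required I = P_cr·L_e²/(π²E) = 1.080×10^5 × 3.670² / (π² × 1.17×10^11) = 1.260×10^-6 m⁴
I_req = 1.260×10^6 mm⁴
Rectangle, weak axis: I_min = h·b³/12 with h = 165 mm fixed  ⇒  b = (12I/h)^(1/3) = 45.1 mm

b ≈ 45.1 mm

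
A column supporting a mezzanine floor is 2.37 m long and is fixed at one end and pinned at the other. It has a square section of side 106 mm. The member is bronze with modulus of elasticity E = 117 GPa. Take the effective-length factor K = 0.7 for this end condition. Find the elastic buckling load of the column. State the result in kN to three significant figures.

P_cr ≈ 4410 kN

I = a⁴/12 = 106⁴/12 = 1.052×10^7 mm⁴
I = 1.052×10^7 mm⁴ = 1.052×10^-5 m⁴
Effective length L_e = K·L = 0.7 × 2.37 = 1.659 m
P_cr = π²EI / L_e² = π² × 117×10⁹ × 1.052×10^-5 / 1.659² = 4.414×10^6 N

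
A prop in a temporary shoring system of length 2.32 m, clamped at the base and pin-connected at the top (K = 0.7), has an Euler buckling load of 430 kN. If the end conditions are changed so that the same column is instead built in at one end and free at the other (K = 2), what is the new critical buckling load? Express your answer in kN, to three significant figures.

P_cr ∝ 1/K², so P_cr,new = P_cr,old × (K_old/K_new)² = 430 × (0.7/2)²
= 430 × 0.1225 = 52.7 kN

P_cr ≈ 52.7 kN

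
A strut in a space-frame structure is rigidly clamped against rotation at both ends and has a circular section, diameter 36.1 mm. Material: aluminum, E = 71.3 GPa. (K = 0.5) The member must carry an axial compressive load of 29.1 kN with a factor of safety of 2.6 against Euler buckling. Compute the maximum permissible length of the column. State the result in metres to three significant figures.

L_max ≈ 1.76 m

I = πd⁴/64 = π×36.1⁴/64 = 8.337×10^4 mm⁴
I = 8.337×10^-8 m⁴
Required critical load P_cr = n·P = 2.6 × 29.1 = 75.66 kN = 7.566×10^4 N
From P_cr = π²EI/(K·L)²:  L = (1/K)·√(π²EI/P_cr) = (1/0.5)·√(π²×7.13×10^10×8.337×10^-8/7.566×10^4)
L = 1.76 m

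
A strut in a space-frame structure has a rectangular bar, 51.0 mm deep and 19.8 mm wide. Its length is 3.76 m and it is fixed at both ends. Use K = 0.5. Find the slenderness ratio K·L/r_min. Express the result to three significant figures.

For a rectangle r_min = b/√12 = 19.8/√12 = 5.716 mm
L_e = K·L = 0.5 × 3.76 m = 1.880 m = 1880.0 mm
λ = L_e / r_min = 1880.0 / 5.716 = 329

λ ≈ 329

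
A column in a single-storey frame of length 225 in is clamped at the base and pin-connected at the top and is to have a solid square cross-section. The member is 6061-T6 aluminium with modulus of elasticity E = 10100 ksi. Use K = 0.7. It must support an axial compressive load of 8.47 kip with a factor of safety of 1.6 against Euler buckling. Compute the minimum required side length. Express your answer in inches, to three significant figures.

a ≈ 2.52 in

Required P_cr = n·P = 1.6 × 8.47 = 13.55 kip
L_e = K·L = 0.7 × 225 = 157.5 in
Required I = P_cr·L_e²/(π²E) = 1.355×10^4 × 157.5² / (π² × 1.01×10^7) = 3.372 in⁴
Solid square: I = a⁴/12  ⇒  a = (12I)^(1/4) = (12×3.372)^(1/4) = 2.52 in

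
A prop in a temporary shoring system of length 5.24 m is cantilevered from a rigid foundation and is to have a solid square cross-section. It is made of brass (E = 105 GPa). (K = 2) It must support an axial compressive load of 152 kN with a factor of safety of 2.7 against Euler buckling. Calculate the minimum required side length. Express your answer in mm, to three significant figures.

a ≈ 151 mm

Required P_cr = n·P = 2.7 × 152 = 410.4 kN
L_e = K·L = 2 × 5.24 = 10.48 m
Required I = P_cr·L_e²/(π²E) = 4.104×10^5 × 10.48² / (π² × 1.05×10^11) = 4.350×10^-5 m⁴
I_req = 4.350×10^7 mm⁴
Solid square: I = a⁴/12  ⇒  a = (12I)^(1/4) = (12×4.350×10^7)^(1/4) = 151 mm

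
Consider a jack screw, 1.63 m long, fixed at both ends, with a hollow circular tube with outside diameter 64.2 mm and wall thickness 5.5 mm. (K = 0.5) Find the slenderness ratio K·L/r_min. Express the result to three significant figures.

Inner diameter d_i = 64.2 − 2×5.5 = 53.20 mm
I = π(d_o⁴ − d_i⁴)/64 = π(64.2⁴ − 53.20⁴)/64 = 4.407×10^5 mm⁴
A = 1.014×10^3 mm²;  r_min = √(I/A) = √(4.407×10^5/1.014×10^3) = 20.84 mm
L_e = K·L = 0.5 × 1.63 m = 0.8150 m = 815.00 mm
λ = L_e / r_min = 815.00 / 20.84 = 39.1

λ ≈ 39.1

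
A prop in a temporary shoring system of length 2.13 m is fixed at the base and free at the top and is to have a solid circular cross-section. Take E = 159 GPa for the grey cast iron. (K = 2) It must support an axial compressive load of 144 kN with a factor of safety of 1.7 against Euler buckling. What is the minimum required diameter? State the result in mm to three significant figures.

Required P_cr = n·P = 1.7 × 144 = 244.8 kN
L_e = K·L = 2 × 2.13 = 4.260 m
Required I = P_cr·L_e²/(π²E) = 2.448×10^5 × 4.260² / (π² × 1.59×10^11) = 2.831×10^-6 m⁴
I_req = 2.831×10^6 mm⁴
Solid circle: I = πd⁴/64  ⇒  d = (64I/π)^(1/4) = (64×2.831×10^6/π)^(1/4) = 87.1 mm

d ≈ 87.1 mm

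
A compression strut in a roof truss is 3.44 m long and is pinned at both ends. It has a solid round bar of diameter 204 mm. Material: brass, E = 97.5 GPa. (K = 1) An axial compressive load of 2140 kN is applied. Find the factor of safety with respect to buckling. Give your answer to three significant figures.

n ≈ 3.23

I = πd⁴/64 = π×204⁴/64 = 8.501×10^7 mm⁴
I = 8.501×10^7 mm⁴ = 8.501×10^-5 m⁴
Effective length L_e = K·L = 1 × 3.44 = 3.440 m
P_cr = π²EI / L_e² = π² × 97.5×10⁹ × 8.501×10^-5 / 3.440² = 6.913×10^6 N
Factor of safety n = P_cr / P = 6913.2 / 2140 = 3.23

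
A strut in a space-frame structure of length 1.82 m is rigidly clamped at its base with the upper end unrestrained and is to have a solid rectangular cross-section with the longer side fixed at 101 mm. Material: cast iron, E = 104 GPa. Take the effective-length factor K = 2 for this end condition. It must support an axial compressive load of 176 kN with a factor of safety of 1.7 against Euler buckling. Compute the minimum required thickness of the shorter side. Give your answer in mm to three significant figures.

Required P_cr = n·P = 1.7 × 176 = 299.2 kN
L_e = K·L = 2 × 1.82 = 3.640 m
Required I = P_cr·L_e²/(π²E) = 2.992×10^5 × 3.640² / (π² × 1.04×10^11) = 3.862×10^-6 m⁴
I_req = 3.862×10^6 mm⁴
Rectangle, weak axis: I_min = h·b³/12 with h = 101 mm fixed  ⇒  b = (12I/h)^(1/3) = 77.1 mm

b ≈ 77.1 mm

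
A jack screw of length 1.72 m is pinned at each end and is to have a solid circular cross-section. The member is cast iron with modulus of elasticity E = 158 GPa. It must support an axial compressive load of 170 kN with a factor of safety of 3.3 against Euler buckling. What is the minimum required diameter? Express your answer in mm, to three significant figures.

d ≈ 68.2 mm

Required P_cr = n·P = 3.3 × 170 = 561.0 kN
L_e = K·L = 1 × 1.72 = 1.720 m
Required I = P_cr·L_e²/(π²E) = 5.610×10^5 × 1.720² / (π² × 1.58×10^11) = 1.064×10^-6 m⁴
I_req = 1.064×10^6 mm⁴
Solid circle: I = πd⁴/64  ⇒  d = (64I/π)^(1/4) = (64×1.064×10^6/π)^(1/4) = 68.2 mm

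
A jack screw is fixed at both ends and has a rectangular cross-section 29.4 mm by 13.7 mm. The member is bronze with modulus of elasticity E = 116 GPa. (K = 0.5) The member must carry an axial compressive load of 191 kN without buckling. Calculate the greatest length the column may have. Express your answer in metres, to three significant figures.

L_max ≈ 0.389 m

Buckling occurs about the weak axis: I_min = h·b³/12 with b = 13.7 mm (the shorter side).
I_min = 29.4×13.7³/12 = 6.300×10^3 mm⁴
I = 6.300×10^-9 m⁴
At the buckling limit P_cr = P = 1.910×10^5 N
From P_cr = π²EI/(K·L)²:  L = (1/K)·√(π²EI/P_cr) = (1/0.5)·√(π²×1.16×10^11×6.300×10^-9/1.910×10^5)
L = 0.389 m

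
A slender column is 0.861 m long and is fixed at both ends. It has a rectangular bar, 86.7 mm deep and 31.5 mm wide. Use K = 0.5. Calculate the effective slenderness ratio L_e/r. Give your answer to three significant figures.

Buckling occurs about the weak axis: I_min = h·b³/12 with b = 31.5 mm (the shorter side).
I_min = 86.7×31.5³/12 = 2.258×10^5 mm⁴
A = 2.731×10^3 mm²;  r_min = √(I/A) = √(2.258×10^5/2.731×10^3) = 9.093 mm
L_e = K·L = 0.5 × 0.861 m = 0.4305 m = 430.50 mm
λ = L_e / r_min = 430.50 / 9.093 = 47.3

λ ≈ 47.3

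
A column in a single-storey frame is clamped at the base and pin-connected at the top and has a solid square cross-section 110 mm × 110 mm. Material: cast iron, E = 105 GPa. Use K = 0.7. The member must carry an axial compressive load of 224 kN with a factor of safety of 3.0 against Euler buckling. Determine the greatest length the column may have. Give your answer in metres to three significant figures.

I = a⁴/12 = 110⁴/12 = 1.220×10^7 mm⁴
I = 1.220×10^-5 m⁴
Required critical load P_cr = n·P = 3.0 × 224 = 672.0 kN = 6.720×10^5 N
From P_cr = π²EI/(K·L)²:  L = (1/K)·√(π²EI/P_cr) = (1/0.7)·√(π²×1.05×10^11×1.220×10^-5/6.720×10^5)
L = 6.20 m

L_max ≈ 6.20 m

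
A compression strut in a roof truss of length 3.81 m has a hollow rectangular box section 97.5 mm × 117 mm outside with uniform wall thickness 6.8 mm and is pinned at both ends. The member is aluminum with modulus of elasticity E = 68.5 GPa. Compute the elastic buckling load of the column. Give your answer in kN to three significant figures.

Inner dimensions: h_i = 117 − 2×6.8 = 103.4 mm, b_i = 97.5 − 2×6.8 = 83.90 mm
Weak-axis I_min = (h_o·b_o³ − h_i·b_i³)/12 with b_o = 97.5, b_i = 83.90 mm (shorter outer/inner sides).
I_min = (117×97.5³ − 103.4×83.90³)/12 = 3.948×10^6 mm⁴
I = 3.948×10^6 mm⁴ = 3.948×10^-6 m⁴
Effective length L_e = K·L = 1 × 3.81 = 3.810 m
P_cr = π²EI / L_e² = π² × 68.5×10⁹ × 3.948×10^-6 / 3.810² = 1.839×10^5 N

P_cr ≈ 184 kN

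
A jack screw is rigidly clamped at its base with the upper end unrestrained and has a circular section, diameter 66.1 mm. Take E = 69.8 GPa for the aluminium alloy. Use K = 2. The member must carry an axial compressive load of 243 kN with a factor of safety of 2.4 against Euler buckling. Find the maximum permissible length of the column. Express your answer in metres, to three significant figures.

L_max ≈ 0.526 m

I = πd⁴/64 = π×66.1⁴/64 = 9.371×10^5 mm⁴
I = 9.371×10^-7 m⁴
Required critical load P_cr = n·P = 2.4 × 243 = 583.2 kN = 5.832×10^5 N
From P_cr = π²EI/(K·L)²:  L = (1/K)·√(π²EI/P_cr) = (1/2)·√(π²×6.98×10^10×9.371×10^-7/5.832×10^5)
L = 0.526 m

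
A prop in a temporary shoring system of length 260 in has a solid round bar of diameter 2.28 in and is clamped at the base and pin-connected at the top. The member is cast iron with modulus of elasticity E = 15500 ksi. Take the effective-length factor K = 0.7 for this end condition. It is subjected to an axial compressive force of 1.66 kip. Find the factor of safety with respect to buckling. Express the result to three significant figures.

I = πd⁴/64 = π×2.28⁴/64 = 1.327 in⁴
Effective length L_e = K·L = 0.7 × 260 = 182.0 in
P_cr = π²EI / L_e² = π² × 15500×10³ × 1.327 / 182.0² = 6.126×10^3 lb
Factor of safety n = P_cr / P = 6.1263 / 1.66 = 3.69

n ≈ 3.69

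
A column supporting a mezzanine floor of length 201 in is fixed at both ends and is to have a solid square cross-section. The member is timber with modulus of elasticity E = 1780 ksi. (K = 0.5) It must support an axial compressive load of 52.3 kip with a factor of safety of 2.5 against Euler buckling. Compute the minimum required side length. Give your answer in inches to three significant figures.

a ≈ 5.48 in

Required P_cr = n·P = 2.5 × 52.3 = 130.8 kip
L_e = K·L = 0.5 × 201 = 100.5 in
Required I = P_cr·L_e²/(π²E) = 1.307×10^5 × 100.5² / (π² × 1.78×10^6) = 75.17 in⁴
Solid square: I = a⁴/12  ⇒  a = (12I)^(1/4) = (12×75.17)^(1/4) = 5.48 in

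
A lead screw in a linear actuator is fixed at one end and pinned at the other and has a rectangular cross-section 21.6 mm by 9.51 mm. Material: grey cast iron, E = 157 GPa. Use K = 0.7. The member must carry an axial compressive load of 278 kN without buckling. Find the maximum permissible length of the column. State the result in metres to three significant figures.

Buckling occurs about the weak axis: I_min = h·b³/12 with b = 9.51 mm (the shorter side).
I_min = 21.6×9.51³/12 = 1.548×10^3 mm⁴
I = 1.548×10^-9 m⁴
At the buckling limit P_cr = P = 2.780×10^5 N
From P_cr = π²EI/(K·L)²:  L = (1/K)·√(π²EI/P_cr) = (1/0.7)·√(π²×1.57×10^11×1.548×10^-9/2.780×10^5)
L = 0.133 m

L_max ≈ 0.133 m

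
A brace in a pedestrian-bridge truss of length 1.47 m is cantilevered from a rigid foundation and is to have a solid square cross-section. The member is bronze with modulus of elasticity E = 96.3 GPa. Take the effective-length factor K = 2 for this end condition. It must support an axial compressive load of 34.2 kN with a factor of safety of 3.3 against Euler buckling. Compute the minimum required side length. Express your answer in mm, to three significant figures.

Required P_cr = n·P = 3.3 × 34.2 = 112.9 kN
L_e = K·L = 2 × 1.47 = 2.940 m
Required I = P_cr·L_e²/(π²E) = 1.129×10^5 × 2.940² / (π² × 9.63×10^10) = 1.026×10^-6 m⁴
I_req = 1.026×10^6 mm⁴
Solid square: I = a⁴/12  ⇒  a = (12I)^(1/4) = (12×1.026×10^6)^(1/4) = 59.2 mm

a ≈ 59.2 mm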